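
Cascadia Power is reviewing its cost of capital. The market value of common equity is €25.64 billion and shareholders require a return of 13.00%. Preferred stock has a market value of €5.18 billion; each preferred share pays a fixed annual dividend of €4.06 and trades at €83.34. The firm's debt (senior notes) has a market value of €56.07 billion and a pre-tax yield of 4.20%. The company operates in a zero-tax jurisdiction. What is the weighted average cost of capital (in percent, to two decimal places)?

6.84%

Cost of preferred: Rp = 4.06 / 83.34 = 4.8716%.
Total capital V = 25.64 + 5.18 + 56.07 = 86.89.
Equity: weight = 25.64/86.89 = 0.2951; cost = 13%.
Preferred: weight = 5.18/86.89 = 0.0596; cost = 4.8716%.
Senior notes: weight = 56.07/86.89 = 0.6453; after-tax cost = 4.2% × (1 − 0%) = 4.2000%.
WACC = 0.2951 × 13.0000% + 0.0596 × 4.8716% + 0.6453 × 4.2000% = 6.8368%.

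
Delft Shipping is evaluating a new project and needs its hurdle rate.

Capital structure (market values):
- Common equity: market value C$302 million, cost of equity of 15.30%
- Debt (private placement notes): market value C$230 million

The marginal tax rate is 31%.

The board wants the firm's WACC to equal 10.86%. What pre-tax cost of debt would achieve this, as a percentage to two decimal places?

7.29%

Total capital V = 302 + 230 = 532.
Equity weight = 302/532 = 0.5677.
Private placement notes weight = 230/532 = 0.4323.
Equity contribution = 0.5677 × 15.3% = 8.6853%.
Remaining for debt = 10.86% − 8.6853% = 2.1747%.
Rd × (1 − 31%) × 0.4323 = 2.1747%  ⇒  Rd = 7.2900%.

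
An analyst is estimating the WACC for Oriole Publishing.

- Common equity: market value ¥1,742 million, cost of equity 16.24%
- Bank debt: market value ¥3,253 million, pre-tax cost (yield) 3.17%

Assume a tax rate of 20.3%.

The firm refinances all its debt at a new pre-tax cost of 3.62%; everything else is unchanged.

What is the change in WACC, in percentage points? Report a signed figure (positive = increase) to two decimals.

+0.23 pp

Current WACC:
Total capital V = 1742 + 3253 = 4995.
Equity: weight = 1742/4995 = 0.3487; cost = 16.24%.
Bank debt: weight = 3253/4995 = 0.6513; after-tax cost = 3.17% × (1 − 20.3%) = 2.5265%.
WACC = 0.3487 × 16.2400% + 0.6513 × 2.5265% = 7.3091%.
After the change:
Total capital V = 1742 + 3253 = 4995.
Equity: weight = 1742/4995 = 0.3487; cost = 16.24%.
Bank debt: weight = 3253/4995 = 0.6513; after-tax cost = 3.62% × (1 − 20.3%) = 2.8851%.
WACC = 0.3487 × 16.2400% + 0.6513 × 2.8851% = 7.5426%.
Change in WACC = 7.5426% − 7.3091% = 0.2336 pp.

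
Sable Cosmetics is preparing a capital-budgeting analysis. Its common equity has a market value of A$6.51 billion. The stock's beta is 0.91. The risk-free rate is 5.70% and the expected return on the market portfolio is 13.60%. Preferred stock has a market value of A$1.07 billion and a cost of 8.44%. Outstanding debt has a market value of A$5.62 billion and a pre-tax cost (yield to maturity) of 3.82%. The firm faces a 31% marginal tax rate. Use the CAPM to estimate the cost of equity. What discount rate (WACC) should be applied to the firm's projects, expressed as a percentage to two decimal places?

Market risk premium = 13.6% − 5.7% = 7.9%.
Cost of equity via CAPM: Re = 5.7% + 0.91 × 7.9% = 12.8890%.
Total capital V = 6.51 + 1.07 + 5.62 = 13.2.
Equity: weight = 6.51/13.2 = 0.4932; cost = 12.889%.
Preferred: weight = 1.07/13.2 = 0.0811; cost = 8.44%.
Debt: weight = 5.62/13.2 = 0.4258; after-tax cost = 3.82% × (1 − 31%) = 2.6358%.
WACC = 0.4932 × 12.8890% + 0.0811 × 8.4400% + 0.4258 × 2.6358% = 8.1630%.

8.16%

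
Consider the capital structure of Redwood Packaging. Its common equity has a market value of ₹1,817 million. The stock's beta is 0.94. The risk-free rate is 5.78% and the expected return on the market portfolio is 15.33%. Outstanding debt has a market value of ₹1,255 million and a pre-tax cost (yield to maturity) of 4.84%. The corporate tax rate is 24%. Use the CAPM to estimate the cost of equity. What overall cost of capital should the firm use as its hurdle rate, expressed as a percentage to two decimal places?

10.23%

Market risk premium = 15.33% − 5.78% = 9.55%.
Cost of equity via CAPM: Re = 5.78% + 0.94 × 9.55% = 14.7570%.
Total capital V = 1817 + 1255 = 3072.
Equity: weight = 1817/3072 = 0.5915; cost = 14.757%.
Debt: weight = 1255/3072 = 0.4085; after-tax cost = 4.84% × (1 − 24%) = 3.6784%.
WACC = 0.5915 × 14.7570% + 0.4085 × 3.6784% = 10.2311%.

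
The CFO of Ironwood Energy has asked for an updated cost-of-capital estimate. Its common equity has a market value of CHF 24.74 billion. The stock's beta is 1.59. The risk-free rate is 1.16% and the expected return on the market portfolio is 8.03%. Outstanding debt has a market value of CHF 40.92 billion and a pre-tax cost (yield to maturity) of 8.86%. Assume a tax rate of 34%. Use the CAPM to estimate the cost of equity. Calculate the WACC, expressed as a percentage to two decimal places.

Market risk premium = 8.03% − 1.16% = 6.87%.
Cost of equity via CAPM: Re = 1.16% + 1.59 × 6.87% = 12.0833%.
Total capital V = 24.74 + 40.92 = 65.66.
Equity: weight = 24.74/65.66 = 0.3768; cost = 12.0833%.
Debt: weight = 40.92/65.66 = 0.6232; after-tax cost = 8.86% × (1 − 34%) = 5.8476%.
WACC = 0.3768 × 12.0833% + 0.6232 × 5.8476% = 8.1971%.

8.20%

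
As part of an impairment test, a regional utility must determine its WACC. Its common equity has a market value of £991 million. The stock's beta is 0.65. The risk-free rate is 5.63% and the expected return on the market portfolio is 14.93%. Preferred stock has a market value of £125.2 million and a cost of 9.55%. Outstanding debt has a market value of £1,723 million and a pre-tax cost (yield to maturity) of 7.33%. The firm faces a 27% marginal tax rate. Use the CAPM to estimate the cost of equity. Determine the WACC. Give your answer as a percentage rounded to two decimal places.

7.74%

Market risk premium = 14.93% − 5.63% = 9.3%.
Cost of equity via CAPM: Re = 5.63% + 0.65 × 9.3% = 11.6750%.
Total capital V = 991 + 125.2 + 1723 = 2839.2.
Equity: weight = 991/2839.2 = 0.3490; cost = 11.675%.
Preferred: weight = 125.2/2839.2 = 0.0441; cost = 9.55%.
Debt: weight = 1723/2839.2 = 0.6069; after-tax cost = 7.33% × (1 − 27%) = 5.3509%.
WACC = 0.3490 × 11.6750% + 0.0441 × 9.5500% + 0.6069 × 5.3509% = 7.7434%.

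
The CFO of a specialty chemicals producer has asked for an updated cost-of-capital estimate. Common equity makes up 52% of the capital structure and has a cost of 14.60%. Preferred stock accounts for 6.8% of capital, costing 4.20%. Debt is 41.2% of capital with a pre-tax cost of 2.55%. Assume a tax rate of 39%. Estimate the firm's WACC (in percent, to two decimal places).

After-tax cost of debt = 2.55% × (1 − 39%) = 1.5555%.
WACC = 0.520 × 14.6000% + 0.068 × 4.2000% + 0.412 × 1.5555% = 8.5185%.

8.52%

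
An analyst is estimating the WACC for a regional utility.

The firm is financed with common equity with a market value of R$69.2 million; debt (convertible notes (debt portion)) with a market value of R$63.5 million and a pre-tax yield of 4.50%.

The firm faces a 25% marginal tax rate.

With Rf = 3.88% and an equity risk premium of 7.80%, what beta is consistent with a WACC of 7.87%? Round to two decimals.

1.04

Total capital V = 69.2 + 63.5 = 132.7.
Equity weight = 69.2/132.7 = 0.5215.
Convertible notes (debt portion) weight = 63.5/132.7 = 0.4785.
Debt contribution = 0.4785 × 4.5% × (1 − 25%) = 1.6150%.
Required equity contribution = 7.87% − 1.6150% = 6.2550%  ⇒  Re = 11.9947%.
CAPM: 11.9947% = 3.88% + β × 7.8%  ⇒  β = 1.0404.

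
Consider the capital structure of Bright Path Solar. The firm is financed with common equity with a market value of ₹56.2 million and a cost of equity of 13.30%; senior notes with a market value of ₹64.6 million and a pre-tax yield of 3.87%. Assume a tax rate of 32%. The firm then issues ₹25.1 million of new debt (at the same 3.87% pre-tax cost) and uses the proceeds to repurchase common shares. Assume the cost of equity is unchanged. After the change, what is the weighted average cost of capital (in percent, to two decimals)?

After the change:
Total capital V = 31.1 + 89.7 = 120.8.
Equity: weight = 31.1/120.8 = 0.2575; cost = 13.3%.
Senior notes: weight = 89.7/120.8 = 0.7425; after-tax cost = 3.87% × (1 − 32%) = 2.6316%.
WACC = 0.2575 × 13.3000% + 0.7425 × 2.6316% = 5.3782%.

5.38%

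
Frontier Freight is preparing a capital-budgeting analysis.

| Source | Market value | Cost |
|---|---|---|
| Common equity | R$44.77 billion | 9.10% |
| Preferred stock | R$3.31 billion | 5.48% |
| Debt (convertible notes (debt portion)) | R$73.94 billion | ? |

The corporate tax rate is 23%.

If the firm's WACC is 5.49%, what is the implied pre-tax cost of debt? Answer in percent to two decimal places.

Total capital V = 44.77 + 3.31 + 73.94 = 122.02.
Equity weight = 44.77/122.02 = 0.3669.
Preferred weight = 3.31/122.02 = 0.0271.
Convertible notes (debt portion) weight = 73.94/122.02 = 0.6060.
Equity contribution = 0.3669 × 9.1% = 3.3389%.
Preferred contribution = 0.0271 × 5.48% = 0.1487%.
Remaining for debt = 5.49% − 3.4875% = 2.0025%.
Rd × (1 − 23%) × 0.6060 = 2.0025%  ⇒  Rd = 4.2917%.

4.29%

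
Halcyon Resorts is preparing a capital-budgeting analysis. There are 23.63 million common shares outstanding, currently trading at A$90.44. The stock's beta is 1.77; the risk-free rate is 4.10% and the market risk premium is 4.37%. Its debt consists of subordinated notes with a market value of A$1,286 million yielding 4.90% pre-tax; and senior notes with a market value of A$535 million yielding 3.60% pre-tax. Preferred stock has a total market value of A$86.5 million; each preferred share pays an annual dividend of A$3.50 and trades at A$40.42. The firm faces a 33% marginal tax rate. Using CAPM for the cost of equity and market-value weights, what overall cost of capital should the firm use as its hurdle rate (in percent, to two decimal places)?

7.80%

Cost of equity via CAPM: Re = 4.1% + 1.77 × 4.37% = 11.8349%.
Cost of preferred: Rp = 3.5 / 40.42 = 8.6591%.
Market value of equity E = 90.44 × 23.63m = 2137.0972m.
Total capital V = 2137.0972 + 86.5 + 1286 + 535 = 4044.5972.
Equity: weight = 2137.0972/4044.5972 = 0.5284; cost = 11.8349%.
Preferred: weight = 86.5/4044.5972 = 0.0214; cost = 8.6591%.
Subordinated notes: weight = 1286/4044.5972 = 0.3180; after-tax cost = 4.9% × (1 − 33%) = 3.2830%.
Senior notes: weight = 535/4044.5972 = 0.1323; after-tax cost = 3.6% × (1 − 33%) = 2.4120%.
WACC = 0.5284 × 11.8349% + 0.0214 × 8.6591% + 0.3180 × 3.2830% + 0.1323 × 2.4120% = 7.8014%.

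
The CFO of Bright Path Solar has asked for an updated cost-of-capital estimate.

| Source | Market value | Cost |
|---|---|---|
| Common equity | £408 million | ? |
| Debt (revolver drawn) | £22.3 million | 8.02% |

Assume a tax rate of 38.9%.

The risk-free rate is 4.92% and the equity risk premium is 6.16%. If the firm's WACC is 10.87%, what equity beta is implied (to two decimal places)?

Total capital V = 408 + 22.3 = 430.3.
Equity weight = 408/430.3 = 0.9482.
Revolver drawn weight = 22.3/430.3 = 0.0518.
Debt contribution = 0.0518 × 8.02% × (1 − 38.9%) = 0.2540%.
Required equity contribution = 10.87% − 0.2540% = 10.6160%  ⇒  Re = 11.1963%.
CAPM: 11.1963% = 4.92% + β × 6.16%  ⇒  β = 1.0189.

1.02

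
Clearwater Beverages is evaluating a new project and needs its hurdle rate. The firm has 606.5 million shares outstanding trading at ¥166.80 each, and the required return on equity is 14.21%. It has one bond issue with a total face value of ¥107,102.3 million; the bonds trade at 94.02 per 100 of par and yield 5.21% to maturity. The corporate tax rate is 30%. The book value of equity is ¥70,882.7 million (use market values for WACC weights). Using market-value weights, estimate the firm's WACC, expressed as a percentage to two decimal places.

Market value of equity E = 166.8 × 606.5m = 101164.2m. Market value of debt D = 107102.3m × 94.02/100 = 100697.58246m.
Total capital V = 101164.2 + 100697.58246 = 201861.78246.
Equity: weight = 101164.2/201861.78246 = 0.5012; cost = 14.21%.
Bonds outstanding: weight = 100697.58246/201861.78246 = 0.4988; after-tax cost = 5.21% × (1 − 30%) = 3.6470%.
WACC = 0.5012 × 14.2100% + 0.4988 × 3.6470% = 8.9407%.

8.94%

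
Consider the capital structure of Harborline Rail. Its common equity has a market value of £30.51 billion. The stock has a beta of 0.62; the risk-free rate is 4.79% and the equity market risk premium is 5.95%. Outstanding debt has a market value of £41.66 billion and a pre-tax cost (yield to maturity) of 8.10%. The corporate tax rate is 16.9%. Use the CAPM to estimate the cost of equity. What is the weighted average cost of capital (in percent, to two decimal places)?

7.47%

Cost of equity via CAPM: Re = 4.79% + 0.62 × 5.95% = 8.4790%.
Total capital V = 30.51 + 41.66 = 72.17.
Equity: weight = 30.51/72.17 = 0.4228; cost = 8.479%.
Debt: weight = 41.66/72.17 = 0.5772; after-tax cost = 8.1% × (1 − 16.9%) = 6.7311%.
WACC = 0.4228 × 8.4790% + 0.5772 × 6.7311% = 7.4700%.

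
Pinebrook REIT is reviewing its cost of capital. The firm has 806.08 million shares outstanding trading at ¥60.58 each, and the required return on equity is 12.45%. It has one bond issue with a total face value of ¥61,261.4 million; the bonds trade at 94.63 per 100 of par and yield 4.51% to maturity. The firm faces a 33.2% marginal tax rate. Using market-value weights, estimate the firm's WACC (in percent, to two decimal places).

Market value of equity E = 60.58 × 806.08m = 48832.3264m. Market value of debt D = 61261.4m × 94.63/100 = 57971.66282m.
Total capital V = 48832.3264 + 57971.66282 = 106803.98922.
Equity: weight = 48832.3264/106803.98922 = 0.4572; cost = 12.45%.
Bonds outstanding: weight = 57971.66282/106803.98922 = 0.5428; after-tax cost = 4.51% × (1 − 33.2%) = 3.0127%.
WACC = 0.4572 × 12.4500% + 0.5428 × 3.0127% = 7.3276%.

7.33%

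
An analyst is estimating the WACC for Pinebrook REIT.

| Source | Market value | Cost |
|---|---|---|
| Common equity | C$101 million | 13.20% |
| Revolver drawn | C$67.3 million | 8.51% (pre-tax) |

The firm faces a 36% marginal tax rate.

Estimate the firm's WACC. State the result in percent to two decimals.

10.10%

Total capital V = 101 + 67.3 = 168.3.
Equity: weight = 101/168.3 = 0.6001; cost = 13.2%.
Revolver drawn: weight = 67.3/168.3 = 0.3999; after-tax cost = 8.51% × (1 − 36%) = 5.4464%.
WACC = 0.6001 × 13.2000% + 0.3999 × 5.4464% = 10.0995%.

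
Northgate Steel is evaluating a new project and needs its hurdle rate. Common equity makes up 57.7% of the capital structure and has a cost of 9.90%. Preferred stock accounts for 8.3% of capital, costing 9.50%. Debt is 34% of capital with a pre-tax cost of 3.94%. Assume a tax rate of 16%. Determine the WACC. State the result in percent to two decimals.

7.63%

After-tax cost of debt = 3.94% × (1 − 16%) = 3.3096%.
WACC = 0.577 × 9.9000% + 0.083 × 9.5000% + 0.340 × 3.3096% = 7.6261%.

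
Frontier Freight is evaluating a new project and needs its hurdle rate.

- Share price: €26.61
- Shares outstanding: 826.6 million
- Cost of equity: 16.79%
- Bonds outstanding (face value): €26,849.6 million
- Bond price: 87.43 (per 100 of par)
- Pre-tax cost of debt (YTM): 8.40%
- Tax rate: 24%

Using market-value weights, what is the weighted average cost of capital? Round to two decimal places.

11.42%

Market value of equity E = 26.61 × 826.6m = 21995.826m. Market value of debt D = 26849.6m × 87.43/100 = 23474.60528m.
Total capital V = 21995.826 + 23474.60528 = 45470.43128.
Equity: weight = 21995.826/45470.43128 = 0.4837; cost = 16.79%.
Bonds outstanding: weight = 23474.60528/45470.43128 = 0.5163; after-tax cost = 8.4% × (1 − 24%) = 6.3840%.
WACC = 0.4837 × 16.7900% + 0.5163 × 6.3840% = 11.4178%.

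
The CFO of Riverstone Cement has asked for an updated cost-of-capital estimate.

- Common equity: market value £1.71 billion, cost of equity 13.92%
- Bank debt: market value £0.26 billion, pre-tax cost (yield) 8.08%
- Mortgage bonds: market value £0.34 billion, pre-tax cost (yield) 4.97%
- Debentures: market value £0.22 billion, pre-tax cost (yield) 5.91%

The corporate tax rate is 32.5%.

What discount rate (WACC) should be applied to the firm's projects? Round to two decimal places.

Total capital V = 1.71 + 0.26 + 0.34 + 0.22 = 2.53.
Equity: weight = 1.71/2.53 = 0.6759; cost = 13.92%.
Bank debt: weight = 0.26/2.53 = 0.1028; after-tax cost = 8.08% × (1 − 32.5%) = 5.4540%.
Mortgage bonds: weight = 0.34/2.53 = 0.1344; after-tax cost = 4.97% × (1 − 32.5%) = 3.3548%.
Debentures: weight = 0.22/2.53 = 0.0870; after-tax cost = 5.91% × (1 − 32.5%) = 3.9893%.
WACC = 0.6759 × 13.9200% + 0.1028 × 5.4540% + 0.1344 × 3.3548% + 0.0870 × 3.9893% = 10.7666%.

10.77%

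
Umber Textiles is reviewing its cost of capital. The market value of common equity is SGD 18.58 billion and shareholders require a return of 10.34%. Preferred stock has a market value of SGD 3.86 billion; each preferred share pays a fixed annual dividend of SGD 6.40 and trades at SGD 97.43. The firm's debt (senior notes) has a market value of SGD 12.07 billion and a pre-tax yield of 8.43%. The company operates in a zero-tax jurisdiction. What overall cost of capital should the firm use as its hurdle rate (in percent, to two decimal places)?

9.25%

Cost of preferred: Rp = 6.4 / 97.43 = 6.5688%.
Total capital V = 18.58 + 3.86 + 12.07 = 34.51.
Equity: weight = 18.58/34.51 = 0.5384; cost = 10.34%.
Preferred: weight = 3.86/34.51 = 0.1119; cost = 6.5688%.
Senior notes: weight = 12.07/34.51 = 0.3498; after-tax cost = 8.43% × (1 − 0%) = 8.4300%.
WACC = 0.5384 × 10.3400% + 0.1119 × 6.5688% + 0.3498 × 8.4300% = 9.2502%.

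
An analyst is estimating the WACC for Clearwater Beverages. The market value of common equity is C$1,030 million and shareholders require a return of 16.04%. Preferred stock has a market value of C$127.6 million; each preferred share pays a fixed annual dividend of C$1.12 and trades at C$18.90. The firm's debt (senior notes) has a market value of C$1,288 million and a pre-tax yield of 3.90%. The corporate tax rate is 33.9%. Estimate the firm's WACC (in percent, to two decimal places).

8.42%

Cost of preferred: Rp = 1.12 / 18.9 = 5.9259%.
Total capital V = 1030 + 127.6 + 1288 = 2445.6.
Equity: weight = 1030/2445.6 = 0.4212; cost = 16.04%.
Preferred: weight = 127.6/2445.6 = 0.0522; cost = 5.9259%.
Senior notes: weight = 1288/2445.6 = 0.5267; after-tax cost = 3.9% × (1 − 33.9%) = 2.5779%.
WACC = 0.4212 × 16.0400% + 0.0522 × 5.9259% + 0.5267 × 2.5779% = 8.4223%.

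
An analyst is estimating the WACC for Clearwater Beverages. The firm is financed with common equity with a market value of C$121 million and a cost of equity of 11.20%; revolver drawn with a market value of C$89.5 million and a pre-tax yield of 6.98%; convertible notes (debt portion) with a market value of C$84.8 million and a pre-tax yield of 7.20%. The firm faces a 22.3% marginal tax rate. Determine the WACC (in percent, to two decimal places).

Total capital V = 121 + 89.5 + 84.8 = 295.3.
Equity: weight = 121/295.3 = 0.4098; cost = 11.2%.
Revolver drawn: weight = 89.5/295.3 = 0.3031; after-tax cost = 6.98% × (1 − 22.3%) = 5.4235%.
Convertible notes (debt portion): weight = 84.8/295.3 = 0.2872; after-tax cost = 7.2% × (1 − 22.3%) = 5.5944%.
WACC = 0.4098 × 11.2000% + 0.3031 × 5.4235% + 0.2872 × 5.5944% = 7.8395%.

7.84%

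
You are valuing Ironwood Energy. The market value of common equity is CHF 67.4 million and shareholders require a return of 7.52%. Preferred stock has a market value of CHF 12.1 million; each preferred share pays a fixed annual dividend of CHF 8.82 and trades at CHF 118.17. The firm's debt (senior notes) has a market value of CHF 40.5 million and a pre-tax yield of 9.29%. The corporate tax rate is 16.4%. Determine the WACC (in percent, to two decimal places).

Cost of preferred: Rp = 8.82 / 118.17 = 7.4638%.
Total capital V = 67.4 + 12.1 + 40.5 = 120.
Equity: weight = 67.4/120 = 0.5617; cost = 7.52%.
Preferred: weight = 12.1/120 = 0.1008; cost = 7.4638%.
Senior notes: weight = 40.5/120 = 0.3375; after-tax cost = 9.29% × (1 − 16.4%) = 7.7664%.
WACC = 0.5617 × 7.5200% + 0.1008 × 7.4638% + 0.3375 × 7.7664% = 7.5975%.

7.60%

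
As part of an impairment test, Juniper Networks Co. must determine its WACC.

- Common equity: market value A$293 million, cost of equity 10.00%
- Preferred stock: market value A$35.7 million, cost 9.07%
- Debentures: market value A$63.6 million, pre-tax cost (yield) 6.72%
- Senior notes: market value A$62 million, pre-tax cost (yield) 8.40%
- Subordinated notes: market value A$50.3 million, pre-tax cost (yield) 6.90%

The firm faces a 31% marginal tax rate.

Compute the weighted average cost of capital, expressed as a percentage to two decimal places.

8.22%

Total capital V = 293 + 35.7 + 63.6 + 62 + 50.3 = 504.6.
Equity: weight = 293/504.6 = 0.5807; cost = 10%.
Preferred: weight = 35.7/504.6 = 0.0707; cost = 9.07%.
Debentures: weight = 63.6/504.6 = 0.1260; after-tax cost = 6.72% × (1 − 31%) = 4.6368%.
Senior notes: weight = 62/504.6 = 0.1229; after-tax cost = 8.4% × (1 − 31%) = 5.7960%.
Subordinated notes: weight = 50.3/504.6 = 0.0997; after-tax cost = 6.9% × (1 − 31%) = 4.7610%.
WACC = 0.5807 × 10.0000% + 0.0707 × 9.0700% + 0.1260 × 4.6368% + 0.1229 × 5.7960% + 0.0997 × 4.7610% = 8.2194%.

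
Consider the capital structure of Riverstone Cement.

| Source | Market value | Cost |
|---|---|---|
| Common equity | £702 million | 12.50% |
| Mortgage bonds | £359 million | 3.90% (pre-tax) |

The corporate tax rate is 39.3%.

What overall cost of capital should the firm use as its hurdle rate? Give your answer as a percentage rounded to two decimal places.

Total capital V = 702 + 359 = 1061.
Equity: weight = 702/1061 = 0.6616; cost = 12.5%.
Mortgage bonds: weight = 359/1061 = 0.3384; after-tax cost = 3.9% × (1 − 39.3%) = 2.3673%.
WACC = 0.6616 × 12.5000% + 0.3384 × 2.3673% = 9.0715%.

9.07%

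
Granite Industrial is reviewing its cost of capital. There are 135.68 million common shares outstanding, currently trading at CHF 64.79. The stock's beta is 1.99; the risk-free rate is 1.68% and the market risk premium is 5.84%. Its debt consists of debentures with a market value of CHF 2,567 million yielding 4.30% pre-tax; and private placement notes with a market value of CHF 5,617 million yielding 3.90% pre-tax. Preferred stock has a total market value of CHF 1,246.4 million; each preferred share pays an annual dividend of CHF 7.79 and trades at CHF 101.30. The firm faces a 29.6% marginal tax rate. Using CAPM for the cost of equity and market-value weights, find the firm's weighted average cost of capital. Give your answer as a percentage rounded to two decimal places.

Cost of equity via CAPM: Re = 1.68% + 1.99 × 5.84% = 13.3016%.
Cost of preferred: Rp = 7.79 / 101.3 = 7.6900%.
Market value of equity E = 64.79 × 135.68m = 8790.7072m.
Total capital V = 8790.7072 + 1246.4 + 2567 + 5617 = 18221.1072.
Equity: weight = 8790.7072/18221.1072 = 0.4824; cost = 13.3016%.
Preferred: weight = 1246.4/18221.1072 = 0.0684; cost = 7.69%.
Debentures: weight = 2567/18221.1072 = 0.1409; after-tax cost = 4.3% × (1 − 29.6%) = 3.0272%.
Private placement notes: weight = 5617/18221.1072 = 0.3083; after-tax cost = 3.9% × (1 − 29.6%) = 2.7456%.
WACC = 0.4824 × 13.3016% + 0.0684 × 7.6900% + 0.1409 × 3.0272% + 0.3083 × 2.7456% = 8.2162%.

8.22%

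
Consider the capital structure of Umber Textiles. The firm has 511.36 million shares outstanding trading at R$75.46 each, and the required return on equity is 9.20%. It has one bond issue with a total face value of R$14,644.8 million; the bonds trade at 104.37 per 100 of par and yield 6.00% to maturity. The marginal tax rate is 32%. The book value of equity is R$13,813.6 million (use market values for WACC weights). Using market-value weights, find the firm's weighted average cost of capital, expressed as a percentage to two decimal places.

7.75%

Market value of equity E = 75.46 × 511.36m = 38587.2256m. Market value of debt D = 14644.8m × 104.37/100 = 15284.77776m.
Total capital V = 38587.2256 + 15284.77776 = 53872.00336.
Equity: weight = 38587.2256/53872.00336 = 0.7163; cost = 9.2%.
Bonds outstanding: weight = 15284.77776/53872.00336 = 0.2837; after-tax cost = 6% × (1 − 32%) = 4.0800%.
WACC = 0.7163 × 9.2000% + 0.2837 × 4.0800% = 7.7473%.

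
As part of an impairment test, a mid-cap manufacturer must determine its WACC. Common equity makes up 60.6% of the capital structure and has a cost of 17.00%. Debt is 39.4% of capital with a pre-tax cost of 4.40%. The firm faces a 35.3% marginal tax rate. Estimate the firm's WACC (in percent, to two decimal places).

After-tax cost of debt = 4.4% × (1 − 35.3%) = 2.8468%.
WACC = 0.606 × 17.0000% + 0.394 × 2.8468% = 11.4236%.

11.42%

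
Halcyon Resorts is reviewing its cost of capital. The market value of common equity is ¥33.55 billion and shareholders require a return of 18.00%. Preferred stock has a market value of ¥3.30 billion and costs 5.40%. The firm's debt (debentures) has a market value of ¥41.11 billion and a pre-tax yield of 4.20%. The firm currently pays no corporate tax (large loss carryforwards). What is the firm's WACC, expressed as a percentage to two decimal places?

10.19%

Total capital V = 33.55 + 3.3 + 41.11 = 77.96.
Equity: weight = 33.55/77.96 = 0.4303; cost = 18%.
Preferred: weight = 3.3/77.96 = 0.0423; cost = 5.4%.
Debentures: weight = 41.11/77.96 = 0.5273; after-tax cost = 4.2% × (1 − 0%) = 4.2000%.
WACC = 0.4303 × 18.0000% + 0.0423 × 5.4000% + 0.5273 × 4.2000% = 10.1896%.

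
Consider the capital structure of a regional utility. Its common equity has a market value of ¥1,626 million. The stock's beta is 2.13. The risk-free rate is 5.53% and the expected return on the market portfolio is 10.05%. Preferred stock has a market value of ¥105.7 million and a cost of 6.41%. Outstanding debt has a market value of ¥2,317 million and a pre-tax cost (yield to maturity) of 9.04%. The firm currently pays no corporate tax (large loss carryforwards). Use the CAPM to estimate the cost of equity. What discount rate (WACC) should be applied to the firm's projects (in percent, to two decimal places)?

11.43%

Market risk premium = 10.05% − 5.53% = 4.52%.
Cost of equity via CAPM: Re = 5.53% + 2.13 × 4.52% = 15.1576%.
Total capital V = 1626 + 105.7 + 2317 = 4048.7.
Equity: weight = 1626/4048.7 = 0.4016; cost = 15.1576%.
Preferred: weight = 105.7/4048.7 = 0.0261; cost = 6.41%.
Debt: weight = 2317/4048.7 = 0.5723; after-tax cost = 9.04% × (1 − 0%) = 9.0400%.
WACC = 0.4016 × 15.1576% + 0.0261 × 6.4100% + 0.5723 × 9.0400% = 11.4282%.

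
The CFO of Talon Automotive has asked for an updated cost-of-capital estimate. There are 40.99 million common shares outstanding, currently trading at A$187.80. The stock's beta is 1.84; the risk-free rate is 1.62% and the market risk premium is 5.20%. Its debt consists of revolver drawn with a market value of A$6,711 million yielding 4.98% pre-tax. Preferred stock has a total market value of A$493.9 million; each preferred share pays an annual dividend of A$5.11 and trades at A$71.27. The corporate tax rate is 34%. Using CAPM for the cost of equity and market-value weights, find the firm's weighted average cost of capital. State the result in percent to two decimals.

7.50%

Cost of equity via CAPM: Re = 1.62% + 1.84 × 5.2% = 11.1880%.
Cost of preferred: Rp = 5.11 / 71.27 = 7.1699%.
Market value of equity E = 187.8 × 40.99m = 7697.922m.
Total capital V = 7697.922 + 493.9 + 6711 = 14902.822.
Equity: weight = 7697.922/14902.822 = 0.5165; cost = 11.188%.
Preferred: weight = 493.9/14902.822 = 0.0331; cost = 7.1699%.
Revolver drawn: weight = 6711/14902.822 = 0.4503; after-tax cost = 4.98% × (1 − 34%) = 3.2868%.
WACC = 0.5165 × 11.1880% + 0.0331 × 7.1699% + 0.4503 × 3.2868% = 7.4968%.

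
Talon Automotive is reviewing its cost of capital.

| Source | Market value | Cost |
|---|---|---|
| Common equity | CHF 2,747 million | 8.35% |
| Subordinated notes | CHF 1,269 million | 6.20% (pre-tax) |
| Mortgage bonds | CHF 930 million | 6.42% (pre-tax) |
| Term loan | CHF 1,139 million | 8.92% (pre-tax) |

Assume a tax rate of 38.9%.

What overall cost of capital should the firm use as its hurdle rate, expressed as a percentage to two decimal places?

Total capital V = 2747 + 1269 + 930 + 1139 = 6085.
Equity: weight = 2747/6085 = 0.4514; cost = 8.35%.
Subordinated notes: weight = 1269/6085 = 0.2085; after-tax cost = 6.2% × (1 − 38.9%) = 3.7882%.
Mortgage bonds: weight = 930/6085 = 0.1528; after-tax cost = 6.42% × (1 − 38.9%) = 3.9226%.
Term loan: weight = 1139/6085 = 0.1872; after-tax cost = 8.92% × (1 − 38.9%) = 5.4501%.
WACC = 0.4514 × 8.3500% + 0.2085 × 3.7882% + 0.1528 × 3.9226% + 0.1872 × 5.4501% = 6.1792%.

6.18%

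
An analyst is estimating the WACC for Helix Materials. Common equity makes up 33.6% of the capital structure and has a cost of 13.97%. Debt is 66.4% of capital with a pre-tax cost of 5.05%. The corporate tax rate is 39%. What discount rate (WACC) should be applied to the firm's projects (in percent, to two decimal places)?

6.74%

After-tax cost of debt = 5.05% × (1 − 39%) = 3.0805%.
WACC = 0.336 × 13.9700% + 0.664 × 3.0805% = 6.7394%.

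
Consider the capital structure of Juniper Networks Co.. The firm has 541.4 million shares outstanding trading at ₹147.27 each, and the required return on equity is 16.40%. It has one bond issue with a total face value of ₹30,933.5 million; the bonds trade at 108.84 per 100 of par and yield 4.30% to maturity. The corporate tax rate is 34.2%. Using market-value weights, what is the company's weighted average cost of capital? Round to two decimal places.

12.37%

Market value of equity E = 147.27 × 541.4m = 79731.978m. Market value of debt D = 30933.5m × 108.84/100 = 33668.0214m.
Total capital V = 79731.978 + 33668.0214 = 113399.9994.
Equity: weight = 79731.978/113399.9994 = 0.7031; cost = 16.4%.
Bonds outstanding: weight = 33668.0214/113399.9994 = 0.2969; after-tax cost = 4.3% × (1 − 34.2%) = 2.8294%.
WACC = 0.7031 × 16.4000% + 0.2969 × 2.8294% = 12.3709%.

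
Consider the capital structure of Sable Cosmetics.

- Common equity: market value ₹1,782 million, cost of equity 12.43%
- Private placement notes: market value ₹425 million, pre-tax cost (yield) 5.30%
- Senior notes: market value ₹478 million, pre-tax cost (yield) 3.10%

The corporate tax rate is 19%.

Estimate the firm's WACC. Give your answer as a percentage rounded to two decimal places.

Total capital V = 1782 + 425 + 478 = 2685.
Equity: weight = 1782/2685 = 0.6637; cost = 12.43%.
Private placement notes: weight = 425/2685 = 0.1583; after-tax cost = 5.3% × (1 − 19%) = 4.2930%.
Senior notes: weight = 478/2685 = 0.1780; after-tax cost = 3.1% × (1 − 19%) = 2.5110%.
WACC = 0.6637 × 12.4300% + 0.1583 × 4.2930% + 0.1780 × 2.5110% = 9.3762%.

9.38%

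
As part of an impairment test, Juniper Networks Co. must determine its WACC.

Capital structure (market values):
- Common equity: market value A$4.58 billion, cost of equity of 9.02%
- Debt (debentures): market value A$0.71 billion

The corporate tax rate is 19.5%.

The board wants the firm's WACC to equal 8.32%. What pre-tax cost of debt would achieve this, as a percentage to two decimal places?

4.73%

Total capital V = 4.58 + 0.71 = 5.29.
Equity weight = 4.58/5.29 = 0.8658.
Debentures weight = 0.71/5.29 = 0.1342.
Equity contribution = 0.8658 × 9.02% = 7.8094%.
Remaining for debt = 8.32% − 7.8094% = 0.5106%.
Rd × (1 − 19.5%) × 0.1342 = 0.5106%  ⇒  Rd = 4.7261%.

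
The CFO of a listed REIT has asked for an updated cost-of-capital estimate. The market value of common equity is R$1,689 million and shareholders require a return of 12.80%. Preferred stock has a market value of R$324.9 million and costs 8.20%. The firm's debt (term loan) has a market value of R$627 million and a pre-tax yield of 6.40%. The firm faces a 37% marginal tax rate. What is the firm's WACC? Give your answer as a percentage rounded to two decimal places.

10.15%

Total capital V = 1689 + 324.9 + 627 = 2640.9.
Equity: weight = 1689/2640.9 = 0.6396; cost = 12.8%.
Preferred: weight = 324.9/2640.9 = 0.1230; cost = 8.2%.
Term loan: weight = 627/2640.9 = 0.2374; after-tax cost = 6.4% × (1 − 37%) = 4.0320%.
WACC = 0.6396 × 12.8000% + 0.1230 × 8.2000% + 0.2374 × 4.0320% = 10.1524%.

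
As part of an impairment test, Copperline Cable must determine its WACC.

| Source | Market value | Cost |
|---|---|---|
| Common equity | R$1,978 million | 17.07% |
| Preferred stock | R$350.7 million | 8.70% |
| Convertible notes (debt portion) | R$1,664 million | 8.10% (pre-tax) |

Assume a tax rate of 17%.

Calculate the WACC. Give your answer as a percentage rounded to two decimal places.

Total capital V = 1978 + 350.7 + 1664 = 3992.7.
Equity: weight = 1978/3992.7 = 0.4954; cost = 17.07%.
Preferred: weight = 350.7/3992.7 = 0.0878; cost = 8.7%.
Convertible notes (debt portion): weight = 1664/3992.7 = 0.4168; after-tax cost = 8.1% × (1 − 17%) = 6.7230%.
WACC = 0.4954 × 17.0700% + 0.0878 × 8.7000% + 0.4168 × 6.7230% = 12.0226%.

12.02%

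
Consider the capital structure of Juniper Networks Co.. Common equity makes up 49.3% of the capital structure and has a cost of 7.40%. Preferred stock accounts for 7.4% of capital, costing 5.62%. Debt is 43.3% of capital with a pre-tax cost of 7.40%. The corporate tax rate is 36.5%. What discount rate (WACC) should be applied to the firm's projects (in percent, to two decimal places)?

After-tax cost of debt = 7.4% × (1 − 36.5%) = 4.6990%.
WACC = 0.493 × 7.4000% + 0.074 × 5.6200% + 0.433 × 4.6990% = 6.0987%.

6.10%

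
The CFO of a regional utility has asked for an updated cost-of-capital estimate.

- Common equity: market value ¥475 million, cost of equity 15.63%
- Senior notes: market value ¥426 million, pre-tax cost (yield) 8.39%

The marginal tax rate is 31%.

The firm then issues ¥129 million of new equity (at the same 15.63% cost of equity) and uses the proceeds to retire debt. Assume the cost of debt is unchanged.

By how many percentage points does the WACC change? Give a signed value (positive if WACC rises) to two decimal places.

+1.41 pp

Current WACC:
Total capital V = 475 + 426 = 901.
Equity: weight = 475/901 = 0.5272; cost = 15.63%.
Senior notes: weight = 426/901 = 0.4728; after-tax cost = 8.39% × (1 − 31%) = 5.7891%.
WACC = 0.5272 × 15.6300% + 0.4728 × 5.7891% = 10.9771%.
After the change:
Total capital V = 604 + 297 = 901.
Equity: weight = 604/901 = 0.6704; cost = 15.63%.
Senior notes: weight = 297/901 = 0.3296; after-tax cost = 8.39% × (1 − 31%) = 5.7891%.
WACC = 0.6704 × 15.6300% + 0.3296 × 5.7891% = 12.3861%.
Change in WACC = 12.3861% − 10.9771% = 1.4090 pp.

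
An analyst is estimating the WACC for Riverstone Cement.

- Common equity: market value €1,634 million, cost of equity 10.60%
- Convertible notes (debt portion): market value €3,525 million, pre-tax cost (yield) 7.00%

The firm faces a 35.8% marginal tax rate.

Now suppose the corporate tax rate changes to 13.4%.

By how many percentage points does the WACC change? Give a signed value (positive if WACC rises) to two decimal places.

+1.07 pp

Current WACC:
Total capital V = 1634 + 3525 = 5159.
Equity: weight = 1634/5159 = 0.3167; cost = 10.6%.
Convertible notes (debt portion): weight = 3525/5159 = 0.6833; after-tax cost = 7% × (1 − 35.8%) = 4.4940%.
WACC = 0.3167 × 10.6000% + 0.6833 × 4.4940% = 6.4279%.
After the change:
Total capital V = 1634 + 3525 = 5159.
Equity: weight = 1634/5159 = 0.3167; cost = 10.6%.
Convertible notes (debt portion): weight = 3525/5159 = 0.6833; after-tax cost = 7% × (1 − 13.4%) = 6.0620%.
WACC = 0.3167 × 10.6000% + 0.6833 × 6.0620% = 7.4993%.
Change in WACC = 7.4993% − 6.4279% = 1.0714 pp.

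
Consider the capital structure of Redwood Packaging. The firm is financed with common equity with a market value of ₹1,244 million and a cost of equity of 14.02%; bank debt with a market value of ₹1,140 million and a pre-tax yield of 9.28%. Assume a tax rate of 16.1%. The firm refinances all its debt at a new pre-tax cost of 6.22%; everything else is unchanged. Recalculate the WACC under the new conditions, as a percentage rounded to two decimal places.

9.81%

After the change:
Total capital V = 1244 + 1140 = 2384.
Equity: weight = 1244/2384 = 0.5218; cost = 14.02%.
Bank debt: weight = 1140/2384 = 0.4782; after-tax cost = 6.22% × (1 − 16.1%) = 5.2186%.
WACC = 0.5218 × 14.0200% + 0.4782 × 5.2186% = 9.8113%.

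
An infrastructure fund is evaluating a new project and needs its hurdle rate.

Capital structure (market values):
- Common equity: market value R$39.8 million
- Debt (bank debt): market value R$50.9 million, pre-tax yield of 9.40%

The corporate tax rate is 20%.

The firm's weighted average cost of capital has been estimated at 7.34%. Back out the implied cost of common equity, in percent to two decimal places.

Total capital V = 39.8 + 50.9 = 90.7.
Equity weight = 39.8/90.7 = 0.4388.
Bank debt weight = 50.9/90.7 = 0.5612.
Debt contribution = 0.5612 × 9.4% × (1 − 20%) = 4.2202%.
Required equity contribution = 7.34% − 4.2202% = 3.1198%.
Re = 3.1198% / 0.4388 = 7.1098%.

7.11%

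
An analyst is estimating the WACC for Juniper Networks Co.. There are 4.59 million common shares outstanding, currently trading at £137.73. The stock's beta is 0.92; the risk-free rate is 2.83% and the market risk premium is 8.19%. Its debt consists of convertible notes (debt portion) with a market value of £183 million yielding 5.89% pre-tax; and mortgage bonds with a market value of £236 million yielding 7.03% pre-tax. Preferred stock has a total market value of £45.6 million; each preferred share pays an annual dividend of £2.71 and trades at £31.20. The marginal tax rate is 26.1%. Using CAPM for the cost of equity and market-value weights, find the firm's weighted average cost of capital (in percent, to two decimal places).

8.18%

Cost of equity via CAPM: Re = 2.83% + 0.92 × 8.19% = 10.3648%.
Cost of preferred: Rp = 2.71 / 31.2 = 8.6859%.
Market value of equity E = 137.73 × 4.59m = 632.1807m.
Total capital V = 632.1807 + 45.6 + 183 + 236 = 1096.7807.
Equity: weight = 632.1807/1096.7807 = 0.5764; cost = 10.3648%.
Preferred: weight = 45.6/1096.7807 = 0.0416; cost = 8.6859%.
Convertible notes (debt portion): weight = 183/1096.7807 = 0.1669; after-tax cost = 5.89% × (1 − 26.1%) = 4.3527%.
Mortgage bonds: weight = 236/1096.7807 = 0.2152; after-tax cost = 7.03% × (1 − 26.1%) = 5.1952%.
WACC = 0.5764 × 10.3648% + 0.0416 × 8.6859% + 0.1669 × 4.3527% + 0.2152 × 5.1952% = 8.1795%.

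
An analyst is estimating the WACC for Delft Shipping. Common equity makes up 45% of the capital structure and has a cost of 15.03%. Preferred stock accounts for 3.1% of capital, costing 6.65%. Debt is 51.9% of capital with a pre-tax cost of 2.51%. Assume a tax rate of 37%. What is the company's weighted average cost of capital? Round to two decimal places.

7.79%

After-tax cost of debt = 2.51% × (1 − 37%) = 1.5813%.
WACC = 0.450 × 15.0300% + 0.031 × 6.6500% + 0.519 × 1.5813% = 7.7903%.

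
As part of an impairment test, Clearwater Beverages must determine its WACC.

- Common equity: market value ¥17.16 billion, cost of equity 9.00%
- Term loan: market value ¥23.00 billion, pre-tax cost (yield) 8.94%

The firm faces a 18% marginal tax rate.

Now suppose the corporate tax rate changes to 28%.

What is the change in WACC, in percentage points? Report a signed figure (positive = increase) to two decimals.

Current WACC:
Total capital V = 17.16 + 23 = 40.16.
Equity: weight = 17.16/40.16 = 0.4273; cost = 9%.
Term loan: weight = 23/40.16 = 0.5727; after-tax cost = 8.94% × (1 − 18%) = 7.3308%.
WACC = 0.4273 × 9.0000% + 0.5727 × 7.3308% = 8.0440%.
After the change:
Total capital V = 17.16 + 23 = 40.16.
Equity: weight = 17.16/40.16 = 0.4273; cost = 9%.
Term loan: weight = 23/40.16 = 0.5727; after-tax cost = 8.94% × (1 − 28%) = 6.4368%.
WACC = 0.4273 × 9.0000% + 0.5727 × 6.4368% = 7.5320%.
Change in WACC = 7.5320% − 8.0440% = -0.5120 pp.

-0.51 pp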